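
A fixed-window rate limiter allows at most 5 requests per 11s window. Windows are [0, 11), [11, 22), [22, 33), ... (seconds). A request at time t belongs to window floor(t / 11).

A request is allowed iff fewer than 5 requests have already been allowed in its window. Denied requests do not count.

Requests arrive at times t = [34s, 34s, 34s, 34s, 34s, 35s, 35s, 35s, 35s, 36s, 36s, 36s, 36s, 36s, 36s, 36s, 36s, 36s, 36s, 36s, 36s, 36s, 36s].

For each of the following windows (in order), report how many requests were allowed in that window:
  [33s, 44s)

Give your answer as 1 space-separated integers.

Answer: 5

Derivation:
Processing requests:
  req#1 t=34s (window 3): ALLOW
  req#2 t=34s (window 3): ALLOW
  req#3 t=34s (window 3): ALLOW
  req#4 t=34s (window 3): ALLOW
  req#5 t=34s (window 3): ALLOW
  req#6 t=35s (window 3): DENY
  req#7 t=35s (window 3): DENY
  req#8 t=35s (window 3): DENY
  req#9 t=35s (window 3): DENY
  req#10 t=36s (window 3): DENY
  req#11 t=36s (window 3): DENY
  req#12 t=36s (window 3): DENY
  req#13 t=36s (window 3): DENY
  req#14 t=36s (window 3): DENY
  req#15 t=36s (window 3): DENY
  req#16 t=36s (window 3): DENY
  req#17 t=36s (window 3): DENY
  req#18 t=36s (window 3): DENY
  req#19 t=36s (window 3): DENY
  req#20 t=36s (window 3): DENY
  req#21 t=36s (window 3): DENY
  req#22 t=36s (window 3): DENY
  req#23 t=36s (window 3): DENY

Allowed counts by window: 5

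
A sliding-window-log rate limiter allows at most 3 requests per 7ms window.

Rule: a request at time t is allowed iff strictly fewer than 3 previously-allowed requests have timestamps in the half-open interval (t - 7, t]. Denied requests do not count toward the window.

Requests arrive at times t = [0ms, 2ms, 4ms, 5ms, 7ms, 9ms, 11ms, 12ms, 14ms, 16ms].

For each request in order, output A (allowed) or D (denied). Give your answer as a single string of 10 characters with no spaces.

Tracking allowed requests in the window:
  req#1 t=0ms: ALLOW
  req#2 t=2ms: ALLOW
  req#3 t=4ms: ALLOW
  req#4 t=5ms: DENY
  req#5 t=7ms: ALLOW
  req#6 t=9ms: ALLOW
  req#7 t=11ms: ALLOW
  req#8 t=12ms: DENY
  req#9 t=14ms: ALLOW
  req#10 t=16ms: ALLOW

Answer: AAADAAADAA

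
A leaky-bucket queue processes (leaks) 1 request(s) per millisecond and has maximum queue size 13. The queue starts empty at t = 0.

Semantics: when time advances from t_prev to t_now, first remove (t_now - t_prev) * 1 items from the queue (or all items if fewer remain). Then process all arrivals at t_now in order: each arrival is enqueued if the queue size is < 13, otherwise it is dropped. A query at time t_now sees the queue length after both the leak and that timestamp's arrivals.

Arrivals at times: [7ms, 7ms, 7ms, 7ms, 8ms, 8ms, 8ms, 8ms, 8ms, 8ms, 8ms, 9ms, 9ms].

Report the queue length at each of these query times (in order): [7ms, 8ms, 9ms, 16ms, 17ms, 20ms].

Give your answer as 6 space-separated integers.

Queue lengths at query times:
  query t=7ms: backlog = 4
  query t=8ms: backlog = 10
  query t=9ms: backlog = 11
  query t=16ms: backlog = 4
  query t=17ms: backlog = 3
  query t=20ms: backlog = 0

Answer: 4 10 11 4 3 0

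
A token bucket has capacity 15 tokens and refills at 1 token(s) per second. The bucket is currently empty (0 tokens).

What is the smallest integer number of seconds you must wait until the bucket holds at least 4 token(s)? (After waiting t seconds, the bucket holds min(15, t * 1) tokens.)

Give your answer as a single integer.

Need t * 1 >= 4, so t >= 4/1.
Smallest integer t = ceil(4/1) = 4.

Answer: 4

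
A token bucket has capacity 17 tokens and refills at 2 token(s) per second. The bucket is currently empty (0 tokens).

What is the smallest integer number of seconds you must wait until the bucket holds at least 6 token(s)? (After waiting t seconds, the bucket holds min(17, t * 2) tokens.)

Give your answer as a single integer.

Answer: 3

Derivation:
Need t * 2 >= 6, so t >= 6/2.
Smallest integer t = ceil(6/2) = 3.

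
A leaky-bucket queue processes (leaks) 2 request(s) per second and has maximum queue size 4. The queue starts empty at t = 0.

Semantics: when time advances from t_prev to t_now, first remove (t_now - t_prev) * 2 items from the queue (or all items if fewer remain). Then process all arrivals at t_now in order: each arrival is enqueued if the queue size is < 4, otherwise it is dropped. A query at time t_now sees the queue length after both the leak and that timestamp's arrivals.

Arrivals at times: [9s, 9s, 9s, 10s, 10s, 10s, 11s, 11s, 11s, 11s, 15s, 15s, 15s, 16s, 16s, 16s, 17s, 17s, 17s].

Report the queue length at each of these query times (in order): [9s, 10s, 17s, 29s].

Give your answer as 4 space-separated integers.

Queue lengths at query times:
  query t=9s: backlog = 3
  query t=10s: backlog = 4
  query t=17s: backlog = 4
  query t=29s: backlog = 0

Answer: 3 4 4 0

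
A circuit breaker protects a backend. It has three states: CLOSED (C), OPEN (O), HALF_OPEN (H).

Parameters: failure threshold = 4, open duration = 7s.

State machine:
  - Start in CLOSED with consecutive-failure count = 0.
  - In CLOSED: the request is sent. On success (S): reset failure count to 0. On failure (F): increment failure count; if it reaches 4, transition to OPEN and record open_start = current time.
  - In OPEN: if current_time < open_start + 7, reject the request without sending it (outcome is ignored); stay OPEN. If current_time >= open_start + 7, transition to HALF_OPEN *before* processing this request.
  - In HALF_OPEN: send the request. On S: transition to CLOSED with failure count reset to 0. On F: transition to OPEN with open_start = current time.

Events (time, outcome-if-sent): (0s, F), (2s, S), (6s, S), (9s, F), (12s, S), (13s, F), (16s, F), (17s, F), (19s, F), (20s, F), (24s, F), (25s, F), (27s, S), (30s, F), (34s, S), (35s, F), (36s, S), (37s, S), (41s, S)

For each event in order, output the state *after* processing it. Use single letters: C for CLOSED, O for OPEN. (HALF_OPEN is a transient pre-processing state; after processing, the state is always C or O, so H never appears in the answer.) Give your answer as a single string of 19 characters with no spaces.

State after each event:
  event#1 t=0s outcome=F: state=CLOSED
  event#2 t=2s outcome=S: state=CLOSED
  event#3 t=6s outcome=S: state=CLOSED
  event#4 t=9s outcome=F: state=CLOSED
  event#5 t=12s outcome=S: state=CLOSED
  event#6 t=13s outcome=F: state=CLOSED
  event#7 t=16s outcome=F: state=CLOSED
  event#8 t=17s outcome=F: state=CLOSED
  event#9 t=19s outcome=F: state=OPEN
  event#10 t=20s outcome=F: state=OPEN
  event#11 t=24s outcome=F: state=OPEN
  event#12 t=25s outcome=F: state=OPEN
  event#13 t=27s outcome=S: state=CLOSED
  event#14 t=30s outcome=F: state=CLOSED
  event#15 t=34s outcome=S: state=CLOSED
  event#16 t=35s outcome=F: state=CLOSED
  event#17 t=36s outcome=S: state=CLOSED
  event#18 t=37s outcome=S: state=CLOSED
  event#19 t=41s outcome=S: state=CLOSED

Answer: CCCCCCCCOOOOCCCCCCC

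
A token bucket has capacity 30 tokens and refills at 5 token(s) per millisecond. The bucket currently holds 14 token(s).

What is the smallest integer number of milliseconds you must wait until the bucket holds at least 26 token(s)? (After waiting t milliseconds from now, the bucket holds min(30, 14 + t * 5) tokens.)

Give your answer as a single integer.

Answer: 3

Derivation:
Need 14 + t * 5 >= 26, so t >= 12/5.
Smallest integer t = ceil(12/5) = 3.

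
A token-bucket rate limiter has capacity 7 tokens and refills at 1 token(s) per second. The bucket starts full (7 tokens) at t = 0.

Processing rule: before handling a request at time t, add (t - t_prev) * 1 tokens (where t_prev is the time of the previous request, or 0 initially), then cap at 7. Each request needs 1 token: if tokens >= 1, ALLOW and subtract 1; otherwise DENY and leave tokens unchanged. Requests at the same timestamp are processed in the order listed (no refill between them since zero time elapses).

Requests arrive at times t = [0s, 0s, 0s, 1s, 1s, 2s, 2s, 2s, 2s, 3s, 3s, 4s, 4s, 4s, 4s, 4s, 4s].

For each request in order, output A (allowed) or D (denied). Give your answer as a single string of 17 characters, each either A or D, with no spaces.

Answer: AAAAAAAAAADADDDDD

Derivation:
Simulating step by step:
  req#1 t=0s: ALLOW
  req#2 t=0s: ALLOW
  req#3 t=0s: ALLOW
  req#4 t=1s: ALLOW
  req#5 t=1s: ALLOW
  req#6 t=2s: ALLOW
  req#7 t=2s: ALLOW
  req#8 t=2s: ALLOW
  req#9 t=2s: ALLOW
  req#10 t=3s: ALLOW
  req#11 t=3s: DENY
  req#12 t=4s: ALLOW
  req#13 t=4s: DENY
  req#14 t=4s: DENY
  req#15 t=4s: DENY
  req#16 t=4s: DENY
  req#17 t=4s: DENY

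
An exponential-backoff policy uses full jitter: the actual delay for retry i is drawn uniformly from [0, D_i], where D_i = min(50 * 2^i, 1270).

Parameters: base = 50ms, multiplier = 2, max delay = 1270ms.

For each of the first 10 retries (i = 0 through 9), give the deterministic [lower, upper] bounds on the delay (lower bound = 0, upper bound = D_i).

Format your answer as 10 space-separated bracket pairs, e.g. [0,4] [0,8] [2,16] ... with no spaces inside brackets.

Answer: [0,50] [0,100] [0,200] [0,400] [0,800] [0,1270] [0,1270] [0,1270] [0,1270] [0,1270]

Derivation:
Computing bounds per retry:
  i=0: D_i=min(50*2^0,1270)=50, bounds=[0,50]
  i=1: D_i=min(50*2^1,1270)=100, bounds=[0,100]
  i=2: D_i=min(50*2^2,1270)=200, bounds=[0,200]
  i=3: D_i=min(50*2^3,1270)=400, bounds=[0,400]
  i=4: D_i=min(50*2^4,1270)=800, bounds=[0,800]
  i=5: D_i=min(50*2^5,1270)=1270, bounds=[0,1270]
  i=6: D_i=min(50*2^6,1270)=1270, bounds=[0,1270]
  i=7: D_i=min(50*2^7,1270)=1270, bounds=[0,1270]
  i=8: D_i=min(50*2^8,1270)=1270, bounds=[0,1270]
  i=9: D_i=min(50*2^9,1270)=1270, bounds=[0,1270]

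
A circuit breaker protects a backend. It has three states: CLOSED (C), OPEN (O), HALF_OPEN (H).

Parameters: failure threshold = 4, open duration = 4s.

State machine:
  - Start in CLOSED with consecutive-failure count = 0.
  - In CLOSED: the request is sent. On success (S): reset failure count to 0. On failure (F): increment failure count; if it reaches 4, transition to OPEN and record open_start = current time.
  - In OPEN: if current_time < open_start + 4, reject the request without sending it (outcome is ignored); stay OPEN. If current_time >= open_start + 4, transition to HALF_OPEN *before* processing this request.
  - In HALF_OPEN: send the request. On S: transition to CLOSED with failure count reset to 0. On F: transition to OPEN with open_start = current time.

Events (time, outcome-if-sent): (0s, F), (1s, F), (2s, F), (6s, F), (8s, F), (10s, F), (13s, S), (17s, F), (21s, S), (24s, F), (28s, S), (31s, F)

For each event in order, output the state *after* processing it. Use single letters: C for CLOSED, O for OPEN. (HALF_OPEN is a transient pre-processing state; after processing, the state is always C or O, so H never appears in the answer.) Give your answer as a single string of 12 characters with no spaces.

Answer: CCCOOOOOCCCC

Derivation:
State after each event:
  event#1 t=0s outcome=F: state=CLOSED
  event#2 t=1s outcome=F: state=CLOSED
  event#3 t=2s outcome=F: state=CLOSED
  event#4 t=6s outcome=F: state=OPEN
  event#5 t=8s outcome=F: state=OPEN
  event#6 t=10s outcome=F: state=OPEN
  event#7 t=13s outcome=S: state=OPEN
  event#8 t=17s outcome=F: state=OPEN
  event#9 t=21s outcome=S: state=CLOSED
  event#10 t=24s outcome=F: state=CLOSED
  event#11 t=28s outcome=S: state=CLOSED
  event#12 t=31s outcome=F: state=CLOSED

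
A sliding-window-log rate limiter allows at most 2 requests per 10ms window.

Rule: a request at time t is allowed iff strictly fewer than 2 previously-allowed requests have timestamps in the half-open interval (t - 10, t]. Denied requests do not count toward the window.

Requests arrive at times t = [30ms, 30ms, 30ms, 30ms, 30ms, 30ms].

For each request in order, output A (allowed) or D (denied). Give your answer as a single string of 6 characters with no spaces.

Answer: AADDDD

Derivation:
Tracking allowed requests in the window:
  req#1 t=30ms: ALLOW
  req#2 t=30ms: ALLOW
  req#3 t=30ms: DENY
  req#4 t=30ms: DENY
  req#5 t=30ms: DENY
  req#6 t=30ms: DENY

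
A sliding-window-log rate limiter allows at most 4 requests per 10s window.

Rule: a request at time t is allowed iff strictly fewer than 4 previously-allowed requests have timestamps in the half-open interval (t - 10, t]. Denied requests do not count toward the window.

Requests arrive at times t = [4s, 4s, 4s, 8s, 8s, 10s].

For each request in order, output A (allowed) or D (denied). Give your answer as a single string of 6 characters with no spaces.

Tracking allowed requests in the window:
  req#1 t=4s: ALLOW
  req#2 t=4s: ALLOW
  req#3 t=4s: ALLOW
  req#4 t=8s: ALLOW
  req#5 t=8s: DENY
  req#6 t=10s: DENY

Answer: AAAADD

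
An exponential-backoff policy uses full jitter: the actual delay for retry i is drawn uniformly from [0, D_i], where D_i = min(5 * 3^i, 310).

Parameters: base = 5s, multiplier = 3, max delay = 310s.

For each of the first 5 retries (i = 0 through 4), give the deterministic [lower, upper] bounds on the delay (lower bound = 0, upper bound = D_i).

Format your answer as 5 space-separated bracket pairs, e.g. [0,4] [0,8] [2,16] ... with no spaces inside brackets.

Computing bounds per retry:
  i=0: D_i=min(5*3^0,310)=5, bounds=[0,5]
  i=1: D_i=min(5*3^1,310)=15, bounds=[0,15]
  i=2: D_i=min(5*3^2,310)=45, bounds=[0,45]
  i=3: D_i=min(5*3^3,310)=135, bounds=[0,135]
  i=4: D_i=min(5*3^4,310)=310, bounds=[0,310]

Answer: [0,5] [0,15] [0,45] [0,135] [0,310]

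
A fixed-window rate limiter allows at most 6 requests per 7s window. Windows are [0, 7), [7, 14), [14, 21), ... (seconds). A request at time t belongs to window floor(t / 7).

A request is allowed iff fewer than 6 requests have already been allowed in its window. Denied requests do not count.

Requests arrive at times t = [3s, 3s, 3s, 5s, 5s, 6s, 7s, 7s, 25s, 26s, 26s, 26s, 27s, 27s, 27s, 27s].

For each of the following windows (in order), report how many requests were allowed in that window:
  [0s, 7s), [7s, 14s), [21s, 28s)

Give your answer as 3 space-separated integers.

Answer: 6 2 6

Derivation:
Processing requests:
  req#1 t=3s (window 0): ALLOW
  req#2 t=3s (window 0): ALLOW
  req#3 t=3s (window 0): ALLOW
  req#4 t=5s (window 0): ALLOW
  req#5 t=5s (window 0): ALLOW
  req#6 t=6s (window 0): ALLOW
  req#7 t=7s (window 1): ALLOW
  req#8 t=7s (window 1): ALLOW
  req#9 t=25s (window 3): ALLOW
  req#10 t=26s (window 3): ALLOW
  req#11 t=26s (window 3): ALLOW
  req#12 t=26s (window 3): ALLOW
  req#13 t=27s (window 3): ALLOW
  req#14 t=27s (window 3): ALLOW
  req#15 t=27s (window 3): DENY
  req#16 t=27s (window 3): DENY

Allowed counts by window: 6 2 6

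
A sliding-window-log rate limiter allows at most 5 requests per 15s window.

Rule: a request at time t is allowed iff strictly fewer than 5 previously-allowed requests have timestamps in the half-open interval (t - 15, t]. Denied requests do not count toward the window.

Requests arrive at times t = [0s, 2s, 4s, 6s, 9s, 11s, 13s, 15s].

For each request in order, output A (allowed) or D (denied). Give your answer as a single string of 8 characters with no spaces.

Tracking allowed requests in the window:
  req#1 t=0s: ALLOW
  req#2 t=2s: ALLOW
  req#3 t=4s: ALLOW
  req#4 t=6s: ALLOW
  req#5 t=9s: ALLOW
  req#6 t=11s: DENY
  req#7 t=13s: DENY
  req#8 t=15s: ALLOW

Answer: AAAAADDA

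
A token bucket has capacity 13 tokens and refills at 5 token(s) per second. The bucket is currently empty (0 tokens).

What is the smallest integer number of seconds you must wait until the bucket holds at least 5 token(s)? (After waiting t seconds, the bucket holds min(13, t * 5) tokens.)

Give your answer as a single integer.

Need t * 5 >= 5, so t >= 5/5.
Smallest integer t = ceil(5/5) = 1.

Answer: 1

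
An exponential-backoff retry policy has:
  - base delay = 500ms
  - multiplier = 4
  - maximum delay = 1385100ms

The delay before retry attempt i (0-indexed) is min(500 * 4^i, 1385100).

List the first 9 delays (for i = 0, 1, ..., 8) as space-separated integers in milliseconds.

Computing each delay:
  i=0: min(500*4^0, 1385100) = 500
  i=1: min(500*4^1, 1385100) = 2000
  i=2: min(500*4^2, 1385100) = 8000
  i=3: min(500*4^3, 1385100) = 32000
  i=4: min(500*4^4, 1385100) = 128000
  i=5: min(500*4^5, 1385100) = 512000
  i=6: min(500*4^6, 1385100) = 1385100
  i=7: min(500*4^7, 1385100) = 1385100
  i=8: min(500*4^8, 1385100) = 1385100

Answer: 500 2000 8000 32000 128000 512000 1385100 1385100 1385100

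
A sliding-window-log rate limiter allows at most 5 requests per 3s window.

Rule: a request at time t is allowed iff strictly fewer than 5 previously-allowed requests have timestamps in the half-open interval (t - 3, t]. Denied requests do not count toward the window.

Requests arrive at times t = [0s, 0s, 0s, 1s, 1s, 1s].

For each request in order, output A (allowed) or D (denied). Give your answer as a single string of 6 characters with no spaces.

Tracking allowed requests in the window:
  req#1 t=0s: ALLOW
  req#2 t=0s: ALLOW
  req#3 t=0s: ALLOW
  req#4 t=1s: ALLOW
  req#5 t=1s: ALLOW
  req#6 t=1s: DENY

Answer: AAAAAD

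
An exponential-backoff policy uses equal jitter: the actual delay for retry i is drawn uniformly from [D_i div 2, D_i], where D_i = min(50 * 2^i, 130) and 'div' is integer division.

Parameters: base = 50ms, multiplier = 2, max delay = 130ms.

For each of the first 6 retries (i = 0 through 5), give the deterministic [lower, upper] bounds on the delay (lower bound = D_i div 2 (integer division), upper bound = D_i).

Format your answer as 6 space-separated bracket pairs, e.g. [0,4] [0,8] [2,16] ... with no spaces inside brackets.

Computing bounds per retry:
  i=0: D_i=min(50*2^0,130)=50, bounds=[25,50]
  i=1: D_i=min(50*2^1,130)=100, bounds=[50,100]
  i=2: D_i=min(50*2^2,130)=130, bounds=[65,130]
  i=3: D_i=min(50*2^3,130)=130, bounds=[65,130]
  i=4: D_i=min(50*2^4,130)=130, bounds=[65,130]
  i=5: D_i=min(50*2^5,130)=130, bounds=[65,130]

Answer: [25,50] [50,100] [65,130] [65,130] [65,130] [65,130]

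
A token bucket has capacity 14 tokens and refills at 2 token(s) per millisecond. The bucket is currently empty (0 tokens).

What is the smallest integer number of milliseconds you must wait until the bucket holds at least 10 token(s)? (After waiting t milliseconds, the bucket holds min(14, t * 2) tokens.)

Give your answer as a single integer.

Need t * 2 >= 10, so t >= 10/2.
Smallest integer t = ceil(10/2) = 5.

Answer: 5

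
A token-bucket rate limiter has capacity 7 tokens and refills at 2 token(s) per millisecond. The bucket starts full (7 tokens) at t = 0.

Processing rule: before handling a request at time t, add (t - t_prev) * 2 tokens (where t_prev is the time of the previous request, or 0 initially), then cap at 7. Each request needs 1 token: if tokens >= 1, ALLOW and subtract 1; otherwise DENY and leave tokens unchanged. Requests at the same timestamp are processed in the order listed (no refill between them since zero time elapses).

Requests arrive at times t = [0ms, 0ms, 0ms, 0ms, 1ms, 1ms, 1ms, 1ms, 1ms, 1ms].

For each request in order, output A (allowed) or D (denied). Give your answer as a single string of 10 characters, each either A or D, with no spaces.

Simulating step by step:
  req#1 t=0ms: ALLOW
  req#2 t=0ms: ALLOW
  req#3 t=0ms: ALLOW
  req#4 t=0ms: ALLOW
  req#5 t=1ms: ALLOW
  req#6 t=1ms: ALLOW
  req#7 t=1ms: ALLOW
  req#8 t=1ms: ALLOW
  req#9 t=1ms: ALLOW
  req#10 t=1ms: DENY

Answer: AAAAAAAAAD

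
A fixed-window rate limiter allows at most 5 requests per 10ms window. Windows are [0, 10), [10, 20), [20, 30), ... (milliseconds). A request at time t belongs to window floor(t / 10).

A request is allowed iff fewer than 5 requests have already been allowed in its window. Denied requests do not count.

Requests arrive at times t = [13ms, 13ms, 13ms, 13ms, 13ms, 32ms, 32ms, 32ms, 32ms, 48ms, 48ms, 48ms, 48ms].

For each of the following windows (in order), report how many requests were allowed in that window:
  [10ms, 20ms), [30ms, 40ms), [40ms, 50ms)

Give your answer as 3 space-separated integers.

Processing requests:
  req#1 t=13ms (window 1): ALLOW
  req#2 t=13ms (window 1): ALLOW
  req#3 t=13ms (window 1): ALLOW
  req#4 t=13ms (window 1): ALLOW
  req#5 t=13ms (window 1): ALLOW
  req#6 t=32ms (window 3): ALLOW
  req#7 t=32ms (window 3): ALLOW
  req#8 t=32ms (window 3): ALLOW
  req#9 t=32ms (window 3): ALLOW
  req#10 t=48ms (window 4): ALLOW
  req#11 t=48ms (window 4): ALLOW
  req#12 t=48ms (window 4): ALLOW
  req#13 t=48ms (window 4): ALLOW

Allowed counts by window: 5 4 4

Answer: 5 4 4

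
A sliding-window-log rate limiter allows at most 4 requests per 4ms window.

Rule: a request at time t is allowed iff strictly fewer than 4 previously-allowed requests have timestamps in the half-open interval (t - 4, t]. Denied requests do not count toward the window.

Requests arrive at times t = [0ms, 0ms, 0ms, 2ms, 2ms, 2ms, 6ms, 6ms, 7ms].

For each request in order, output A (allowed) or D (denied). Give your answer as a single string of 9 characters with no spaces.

Tracking allowed requests in the window:
  req#1 t=0ms: ALLOW
  req#2 t=0ms: ALLOW
  req#3 t=0ms: ALLOW
  req#4 t=2ms: ALLOW
  req#5 t=2ms: DENY
  req#6 t=2ms: DENY
  req#7 t=6ms: ALLOW
  req#8 t=6ms: ALLOW
  req#9 t=7ms: ALLOW

Answer: AAAADDAAA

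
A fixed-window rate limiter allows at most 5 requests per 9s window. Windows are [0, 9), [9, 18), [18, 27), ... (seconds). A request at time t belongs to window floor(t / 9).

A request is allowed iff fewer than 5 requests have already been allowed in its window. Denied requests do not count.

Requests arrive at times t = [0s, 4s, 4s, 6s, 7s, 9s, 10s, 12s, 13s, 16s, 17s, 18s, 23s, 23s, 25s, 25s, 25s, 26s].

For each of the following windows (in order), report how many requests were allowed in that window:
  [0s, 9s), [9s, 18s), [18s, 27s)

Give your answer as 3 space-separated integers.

Processing requests:
  req#1 t=0s (window 0): ALLOW
  req#2 t=4s (window 0): ALLOW
  req#3 t=4s (window 0): ALLOW
  req#4 t=6s (window 0): ALLOW
  req#5 t=7s (window 0): ALLOW
  req#6 t=9s (window 1): ALLOW
  req#7 t=10s (window 1): ALLOW
  req#8 t=12s (window 1): ALLOW
  req#9 t=13s (window 1): ALLOW
  req#10 t=16s (window 1): ALLOW
  req#11 t=17s (window 1): DENY
  req#12 t=18s (window 2): ALLOW
  req#13 t=23s (window 2): ALLOW
  req#14 t=23s (window 2): ALLOW
  req#15 t=25s (window 2): ALLOW
  req#16 t=25s (window 2): ALLOW
  req#17 t=25s (window 2): DENY
  req#18 t=26s (window 2): DENY

Allowed counts by window: 5 5 5

Answer: 5 5 5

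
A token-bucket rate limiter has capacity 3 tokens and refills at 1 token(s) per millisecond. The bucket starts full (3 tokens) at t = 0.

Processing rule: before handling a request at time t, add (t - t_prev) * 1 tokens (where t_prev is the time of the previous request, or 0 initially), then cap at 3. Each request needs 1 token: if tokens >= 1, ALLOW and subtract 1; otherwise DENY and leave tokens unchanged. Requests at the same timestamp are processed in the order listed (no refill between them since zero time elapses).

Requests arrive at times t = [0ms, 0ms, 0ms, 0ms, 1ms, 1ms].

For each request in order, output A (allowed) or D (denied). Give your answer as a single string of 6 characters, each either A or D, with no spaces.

Answer: AAADAD

Derivation:
Simulating step by step:
  req#1 t=0ms: ALLOW
  req#2 t=0ms: ALLOW
  req#3 t=0ms: ALLOW
  req#4 t=0ms: DENY
  req#5 t=1ms: ALLOW
  req#6 t=1ms: DENY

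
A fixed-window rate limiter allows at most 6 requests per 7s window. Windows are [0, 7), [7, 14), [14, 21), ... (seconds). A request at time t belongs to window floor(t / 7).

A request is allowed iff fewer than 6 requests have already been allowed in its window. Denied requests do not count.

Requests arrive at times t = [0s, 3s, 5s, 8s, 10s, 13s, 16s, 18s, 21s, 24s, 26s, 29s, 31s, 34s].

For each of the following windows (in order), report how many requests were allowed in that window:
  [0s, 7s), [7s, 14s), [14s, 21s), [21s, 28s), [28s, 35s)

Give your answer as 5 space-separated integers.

Processing requests:
  req#1 t=0s (window 0): ALLOW
  req#2 t=3s (window 0): ALLOW
  req#3 t=5s (window 0): ALLOW
  req#4 t=8s (window 1): ALLOW
  req#5 t=10s (window 1): ALLOW
  req#6 t=13s (window 1): ALLOW
  req#7 t=16s (window 2): ALLOW
  req#8 t=18s (window 2): ALLOW
  req#9 t=21s (window 3): ALLOW
  req#10 t=24s (window 3): ALLOW
  req#11 t=26s (window 3): ALLOW
  req#12 t=29s (window 4): ALLOW
  req#13 t=31s (window 4): ALLOW
  req#14 t=34s (window 4): ALLOW

Allowed counts by window: 3 3 2 3 3

Answer: 3 3 2 3 3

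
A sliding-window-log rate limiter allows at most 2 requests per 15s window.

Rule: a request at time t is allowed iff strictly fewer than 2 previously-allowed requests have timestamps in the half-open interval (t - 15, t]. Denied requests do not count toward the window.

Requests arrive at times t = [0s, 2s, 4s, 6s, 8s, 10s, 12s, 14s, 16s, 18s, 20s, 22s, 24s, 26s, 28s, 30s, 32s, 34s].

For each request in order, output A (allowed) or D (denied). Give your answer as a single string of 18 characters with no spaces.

Tracking allowed requests in the window:
  req#1 t=0s: ALLOW
  req#2 t=2s: ALLOW
  req#3 t=4s: DENY
  req#4 t=6s: DENY
  req#5 t=8s: DENY
  req#6 t=10s: DENY
  req#7 t=12s: DENY
  req#8 t=14s: DENY
  req#9 t=16s: ALLOW
  req#10 t=18s: ALLOW
  req#11 t=20s: DENY
  req#12 t=22s: DENY
  req#13 t=24s: DENY
  req#14 t=26s: DENY
  req#15 t=28s: DENY
  req#16 t=30s: DENY
  req#17 t=32s: ALLOW
  req#18 t=34s: ALLOW

Answer: AADDDDDDAADDDDDDAA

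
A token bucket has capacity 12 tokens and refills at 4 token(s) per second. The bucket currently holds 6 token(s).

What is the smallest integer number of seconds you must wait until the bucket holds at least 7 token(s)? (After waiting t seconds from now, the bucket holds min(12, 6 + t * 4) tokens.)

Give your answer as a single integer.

Need 6 + t * 4 >= 7, so t >= 1/4.
Smallest integer t = ceil(1/4) = 1.

Answer: 1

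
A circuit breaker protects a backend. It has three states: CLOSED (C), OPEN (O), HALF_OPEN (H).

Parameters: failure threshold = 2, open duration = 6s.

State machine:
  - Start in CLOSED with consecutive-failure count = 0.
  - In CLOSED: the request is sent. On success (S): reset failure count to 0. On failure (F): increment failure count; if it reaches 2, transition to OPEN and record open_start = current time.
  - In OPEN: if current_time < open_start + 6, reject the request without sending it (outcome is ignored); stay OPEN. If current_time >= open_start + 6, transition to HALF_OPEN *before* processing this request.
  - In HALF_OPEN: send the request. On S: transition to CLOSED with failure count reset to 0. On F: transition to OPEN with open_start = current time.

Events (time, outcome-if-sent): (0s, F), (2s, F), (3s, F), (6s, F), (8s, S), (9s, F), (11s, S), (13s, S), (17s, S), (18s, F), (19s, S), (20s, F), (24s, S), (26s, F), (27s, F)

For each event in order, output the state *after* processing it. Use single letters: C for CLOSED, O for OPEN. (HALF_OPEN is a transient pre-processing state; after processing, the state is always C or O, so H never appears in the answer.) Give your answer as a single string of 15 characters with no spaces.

State after each event:
  event#1 t=0s outcome=F: state=CLOSED
  event#2 t=2s outcome=F: state=OPEN
  event#3 t=3s outcome=F: state=OPEN
  event#4 t=6s outcome=F: state=OPEN
  event#5 t=8s outcome=S: state=CLOSED
  event#6 t=9s outcome=F: state=CLOSED
  event#7 t=11s outcome=S: state=CLOSED
  event#8 t=13s outcome=S: state=CLOSED
  event#9 t=17s outcome=S: state=CLOSED
  event#10 t=18s outcome=F: state=CLOSED
  event#11 t=19s outcome=S: state=CLOSED
  event#12 t=20s outcome=F: state=CLOSED
  event#13 t=24s outcome=S: state=CLOSED
  event#14 t=26s outcome=F: state=CLOSED
  event#15 t=27s outcome=F: state=OPEN

Answer: COOOCCCCCCCCCCO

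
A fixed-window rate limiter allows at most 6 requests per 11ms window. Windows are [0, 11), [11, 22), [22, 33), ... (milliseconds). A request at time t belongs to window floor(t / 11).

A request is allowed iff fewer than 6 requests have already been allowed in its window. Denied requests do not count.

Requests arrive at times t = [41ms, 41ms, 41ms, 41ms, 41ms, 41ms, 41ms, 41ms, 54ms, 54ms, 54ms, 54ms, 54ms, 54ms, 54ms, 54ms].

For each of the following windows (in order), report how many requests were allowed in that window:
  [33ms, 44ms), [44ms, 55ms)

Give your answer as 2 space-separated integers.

Processing requests:
  req#1 t=41ms (window 3): ALLOW
  req#2 t=41ms (window 3): ALLOW
  req#3 t=41ms (window 3): ALLOW
  req#4 t=41ms (window 3): ALLOW
  req#5 t=41ms (window 3): ALLOW
  req#6 t=41ms (window 3): ALLOW
  req#7 t=41ms (window 3): DENY
  req#8 t=41ms (window 3): DENY
  req#9 t=54ms (window 4): ALLOW
  req#10 t=54ms (window 4): ALLOW
  req#11 t=54ms (window 4): ALLOW
  req#12 t=54ms (window 4): ALLOW
  req#13 t=54ms (window 4): ALLOW
  req#14 t=54ms (window 4): ALLOW
  req#15 t=54ms (window 4): DENY
  req#16 t=54ms (window 4): DENY

Allowed counts by window: 6 6

Answer: 6 6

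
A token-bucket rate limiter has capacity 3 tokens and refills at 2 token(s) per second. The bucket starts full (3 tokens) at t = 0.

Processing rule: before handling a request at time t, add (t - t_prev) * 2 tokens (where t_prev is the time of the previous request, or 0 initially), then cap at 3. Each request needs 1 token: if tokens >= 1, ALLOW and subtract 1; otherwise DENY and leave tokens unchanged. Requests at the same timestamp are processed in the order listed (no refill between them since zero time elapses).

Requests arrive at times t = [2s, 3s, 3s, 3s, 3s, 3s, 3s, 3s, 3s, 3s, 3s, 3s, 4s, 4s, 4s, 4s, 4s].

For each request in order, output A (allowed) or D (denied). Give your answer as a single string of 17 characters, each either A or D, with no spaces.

Answer: AAAADDDDDDDDAADDD

Derivation:
Simulating step by step:
  req#1 t=2s: ALLOW
  req#2 t=3s: ALLOW
  req#3 t=3s: ALLOW
  req#4 t=3s: ALLOW
  req#5 t=3s: DENY
  req#6 t=3s: DENY
  req#7 t=3s: DENY
  req#8 t=3s: DENY
  req#9 t=3s: DENY
  req#10 t=3s: DENY
  req#11 t=3s: DENY
  req#12 t=3s: DENY
  req#13 t=4s: ALLOW
  req#14 t=4s: ALLOW
  req#15 t=4s: DENY
  req#16 t=4s: DENY
  req#17 t=4s: DENY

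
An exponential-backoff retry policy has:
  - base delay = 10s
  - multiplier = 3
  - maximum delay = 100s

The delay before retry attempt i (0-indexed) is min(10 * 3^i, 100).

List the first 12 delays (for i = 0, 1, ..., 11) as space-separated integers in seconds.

Answer: 10 30 90 100 100 100 100 100 100 100 100 100

Derivation:
Computing each delay:
  i=0: min(10*3^0, 100) = 10
  i=1: min(10*3^1, 100) = 30
  i=2: min(10*3^2, 100) = 90
  i=3: min(10*3^3, 100) = 100
  i=4: min(10*3^4, 100) = 100
  i=5: min(10*3^5, 100) = 100
  i=6: min(10*3^6, 100) = 100
  i=7: min(10*3^7, 100) = 100
  i=8: min(10*3^8, 100) = 100
  i=9: min(10*3^9, 100) = 100
  i=10: min(10*3^10, 100) = 100
  i=11: min(10*3^11, 100) = 100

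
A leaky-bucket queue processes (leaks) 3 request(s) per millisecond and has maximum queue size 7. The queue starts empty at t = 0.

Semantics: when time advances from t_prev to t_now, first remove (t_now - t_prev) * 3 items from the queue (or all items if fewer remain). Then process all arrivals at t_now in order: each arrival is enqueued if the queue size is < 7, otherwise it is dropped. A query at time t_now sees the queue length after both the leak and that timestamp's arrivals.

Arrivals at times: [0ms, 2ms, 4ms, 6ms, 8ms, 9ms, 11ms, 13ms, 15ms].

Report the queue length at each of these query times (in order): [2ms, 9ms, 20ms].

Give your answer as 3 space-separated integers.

Answer: 1 1 0

Derivation:
Queue lengths at query times:
  query t=2ms: backlog = 1
  query t=9ms: backlog = 1
  query t=20ms: backlog = 0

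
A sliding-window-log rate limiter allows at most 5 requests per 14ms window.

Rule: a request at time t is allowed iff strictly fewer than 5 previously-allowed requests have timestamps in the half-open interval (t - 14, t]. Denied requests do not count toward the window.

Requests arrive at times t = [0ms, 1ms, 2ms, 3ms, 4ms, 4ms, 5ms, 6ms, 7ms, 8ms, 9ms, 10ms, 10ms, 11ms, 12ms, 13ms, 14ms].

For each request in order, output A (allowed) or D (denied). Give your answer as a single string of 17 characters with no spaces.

Tracking allowed requests in the window:
  req#1 t=0ms: ALLOW
  req#2 t=1ms: ALLOW
  req#3 t=2ms: ALLOW
  req#4 t=3ms: ALLOW
  req#5 t=4ms: ALLOW
  req#6 t=4ms: DENY
  req#7 t=5ms: DENY
  req#8 t=6ms: DENY
  req#9 t=7ms: DENY
  req#10 t=8ms: DENY
  req#11 t=9ms: DENY
  req#12 t=10ms: DENY
  req#13 t=10ms: DENY
  req#14 t=11ms: DENY
  req#15 t=12ms: DENY
  req#16 t=13ms: DENY
  req#17 t=14ms: ALLOW

Answer: AAAAADDDDDDDDDDDA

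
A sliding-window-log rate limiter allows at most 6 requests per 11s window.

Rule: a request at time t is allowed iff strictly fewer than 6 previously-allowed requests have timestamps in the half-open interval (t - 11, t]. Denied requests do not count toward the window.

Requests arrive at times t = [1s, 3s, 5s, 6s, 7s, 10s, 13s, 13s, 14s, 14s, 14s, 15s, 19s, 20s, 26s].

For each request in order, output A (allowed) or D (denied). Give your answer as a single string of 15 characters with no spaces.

Tracking allowed requests in the window:
  req#1 t=1s: ALLOW
  req#2 t=3s: ALLOW
  req#3 t=5s: ALLOW
  req#4 t=6s: ALLOW
  req#5 t=7s: ALLOW
  req#6 t=10s: ALLOW
  req#7 t=13s: ALLOW
  req#8 t=13s: DENY
  req#9 t=14s: ALLOW
  req#10 t=14s: DENY
  req#11 t=14s: DENY
  req#12 t=15s: DENY
  req#13 t=19s: ALLOW
  req#14 t=20s: ALLOW
  req#15 t=26s: ALLOW

Answer: AAAAAAADADDDAAA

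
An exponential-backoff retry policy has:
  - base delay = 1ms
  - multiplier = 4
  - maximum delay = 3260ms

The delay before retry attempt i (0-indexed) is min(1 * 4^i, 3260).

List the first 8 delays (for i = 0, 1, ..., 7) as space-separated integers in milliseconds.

Computing each delay:
  i=0: min(1*4^0, 3260) = 1
  i=1: min(1*4^1, 3260) = 4
  i=2: min(1*4^2, 3260) = 16
  i=3: min(1*4^3, 3260) = 64
  i=4: min(1*4^4, 3260) = 256
  i=5: min(1*4^5, 3260) = 1024
  i=6: min(1*4^6, 3260) = 3260
  i=7: min(1*4^7, 3260) = 3260

Answer: 1 4 16 64 256 1024 3260 3260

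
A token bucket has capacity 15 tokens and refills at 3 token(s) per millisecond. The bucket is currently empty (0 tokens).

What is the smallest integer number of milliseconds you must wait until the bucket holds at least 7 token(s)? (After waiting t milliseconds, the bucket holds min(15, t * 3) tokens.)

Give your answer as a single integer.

Answer: 3

Derivation:
Need t * 3 >= 7, so t >= 7/3.
Smallest integer t = ceil(7/3) = 3.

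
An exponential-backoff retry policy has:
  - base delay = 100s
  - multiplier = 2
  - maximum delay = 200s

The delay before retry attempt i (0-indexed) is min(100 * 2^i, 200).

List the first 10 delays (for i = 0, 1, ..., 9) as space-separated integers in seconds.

Answer: 100 200 200 200 200 200 200 200 200 200

Derivation:
Computing each delay:
  i=0: min(100*2^0, 200) = 100
  i=1: min(100*2^1, 200) = 200
  i=2: min(100*2^2, 200) = 200
  i=3: min(100*2^3, 200) = 200
  i=4: min(100*2^4, 200) = 200
  i=5: min(100*2^5, 200) = 200
  i=6: min(100*2^6, 200) = 200
  i=7: min(100*2^7, 200) = 200
  i=8: min(100*2^8, 200) = 200
  i=9: min(100*2^9, 200) = 200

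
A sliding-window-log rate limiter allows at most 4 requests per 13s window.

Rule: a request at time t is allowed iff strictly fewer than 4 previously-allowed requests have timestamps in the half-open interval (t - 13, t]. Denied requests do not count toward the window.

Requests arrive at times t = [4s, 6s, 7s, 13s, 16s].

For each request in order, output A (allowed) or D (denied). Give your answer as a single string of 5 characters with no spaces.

Answer: AAAAD

Derivation:
Tracking allowed requests in the window:
  req#1 t=4s: ALLOW
  req#2 t=6s: ALLOW
  req#3 t=7s: ALLOW
  req#4 t=13s: ALLOW
  req#5 t=16s: DENY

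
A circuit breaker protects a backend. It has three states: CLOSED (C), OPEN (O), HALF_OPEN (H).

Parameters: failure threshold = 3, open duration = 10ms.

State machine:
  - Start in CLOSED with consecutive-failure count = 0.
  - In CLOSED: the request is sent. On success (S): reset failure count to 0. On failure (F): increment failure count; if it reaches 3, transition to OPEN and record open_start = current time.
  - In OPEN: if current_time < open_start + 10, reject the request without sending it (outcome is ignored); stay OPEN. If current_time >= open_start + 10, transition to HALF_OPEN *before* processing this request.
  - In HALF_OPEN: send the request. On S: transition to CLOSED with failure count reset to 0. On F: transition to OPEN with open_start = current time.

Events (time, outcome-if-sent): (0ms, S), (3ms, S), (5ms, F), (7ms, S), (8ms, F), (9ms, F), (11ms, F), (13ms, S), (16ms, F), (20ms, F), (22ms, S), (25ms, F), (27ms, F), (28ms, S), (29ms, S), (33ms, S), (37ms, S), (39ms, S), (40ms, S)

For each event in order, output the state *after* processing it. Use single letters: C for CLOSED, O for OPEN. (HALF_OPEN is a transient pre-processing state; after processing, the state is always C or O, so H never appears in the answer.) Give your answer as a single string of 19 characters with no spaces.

Answer: CCCCCCOOOOCCCCCCCCC

Derivation:
State after each event:
  event#1 t=0ms outcome=S: state=CLOSED
  event#2 t=3ms outcome=S: state=CLOSED
  event#3 t=5ms outcome=F: state=CLOSED
  event#4 t=7ms outcome=S: state=CLOSED
  event#5 t=8ms outcome=F: state=CLOSED
  event#6 t=9ms outcome=F: state=CLOSED
  event#7 t=11ms outcome=F: state=OPEN
  event#8 t=13ms outcome=S: state=OPEN
  event#9 t=16ms outcome=F: state=OPEN
  event#10 t=20ms outcome=F: state=OPEN
  event#11 t=22ms outcome=S: state=CLOSED
  event#12 t=25ms outcome=F: state=CLOSED
  event#13 t=27ms outcome=F: state=CLOSED
  event#14 t=28ms outcome=S: state=CLOSED
  event#15 t=29ms outcome=S: state=CLOSED
  event#16 t=33ms outcome=S: state=CLOSED
  event#17 t=37ms outcome=S: state=CLOSED
  event#18 t=39ms outcome=S: state=CLOSED
  event#19 t=40ms outcome=S: state=CLOSED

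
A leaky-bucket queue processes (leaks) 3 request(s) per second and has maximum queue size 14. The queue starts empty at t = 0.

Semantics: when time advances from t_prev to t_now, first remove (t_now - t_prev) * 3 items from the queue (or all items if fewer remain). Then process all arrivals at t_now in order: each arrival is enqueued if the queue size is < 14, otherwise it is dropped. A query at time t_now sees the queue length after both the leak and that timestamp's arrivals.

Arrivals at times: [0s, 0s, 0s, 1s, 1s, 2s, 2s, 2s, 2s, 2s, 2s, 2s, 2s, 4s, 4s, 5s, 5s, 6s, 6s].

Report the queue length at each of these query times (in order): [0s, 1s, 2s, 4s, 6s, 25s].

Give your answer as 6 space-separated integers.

Queue lengths at query times:
  query t=0s: backlog = 3
  query t=1s: backlog = 2
  query t=2s: backlog = 8
  query t=4s: backlog = 4
  query t=6s: backlog = 2
  query t=25s: backlog = 0

Answer: 3 2 8 4 2 0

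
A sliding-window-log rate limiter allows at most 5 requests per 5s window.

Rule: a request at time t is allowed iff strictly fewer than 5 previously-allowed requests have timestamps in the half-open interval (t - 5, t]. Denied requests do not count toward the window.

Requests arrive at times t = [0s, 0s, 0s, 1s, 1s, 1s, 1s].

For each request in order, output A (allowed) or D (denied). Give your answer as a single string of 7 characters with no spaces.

Tracking allowed requests in the window:
  req#1 t=0s: ALLOW
  req#2 t=0s: ALLOW
  req#3 t=0s: ALLOW
  req#4 t=1s: ALLOW
  req#5 t=1s: ALLOW
  req#6 t=1s: DENY
  req#7 t=1s: DENY

Answer: AAAAADD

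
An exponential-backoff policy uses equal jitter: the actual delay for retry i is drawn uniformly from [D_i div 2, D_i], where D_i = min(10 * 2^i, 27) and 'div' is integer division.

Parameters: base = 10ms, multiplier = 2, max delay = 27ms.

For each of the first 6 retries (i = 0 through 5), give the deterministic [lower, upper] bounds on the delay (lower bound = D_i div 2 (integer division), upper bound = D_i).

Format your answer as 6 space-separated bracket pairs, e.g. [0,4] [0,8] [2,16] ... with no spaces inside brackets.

Answer: [5,10] [10,20] [13,27] [13,27] [13,27] [13,27]

Derivation:
Computing bounds per retry:
  i=0: D_i=min(10*2^0,27)=10, bounds=[5,10]
  i=1: D_i=min(10*2^1,27)=20, bounds=[10,20]
  i=2: D_i=min(10*2^2,27)=27, bounds=[13,27]
  i=3: D_i=min(10*2^3,27)=27, bounds=[13,27]
  i=4: D_i=min(10*2^4,27)=27, bounds=[13,27]
  i=5: D_i=min(10*2^5,27)=27, bounds=[13,27]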